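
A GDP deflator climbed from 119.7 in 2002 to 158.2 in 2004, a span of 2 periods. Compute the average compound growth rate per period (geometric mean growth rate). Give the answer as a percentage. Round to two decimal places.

Growth factor = (158.2/119.7)^(1/2) = (1.321637)^(1/2) = 1.149625
Growth rate = 1.149625 − 1 = 0.149625 = 14.9625%

14.96%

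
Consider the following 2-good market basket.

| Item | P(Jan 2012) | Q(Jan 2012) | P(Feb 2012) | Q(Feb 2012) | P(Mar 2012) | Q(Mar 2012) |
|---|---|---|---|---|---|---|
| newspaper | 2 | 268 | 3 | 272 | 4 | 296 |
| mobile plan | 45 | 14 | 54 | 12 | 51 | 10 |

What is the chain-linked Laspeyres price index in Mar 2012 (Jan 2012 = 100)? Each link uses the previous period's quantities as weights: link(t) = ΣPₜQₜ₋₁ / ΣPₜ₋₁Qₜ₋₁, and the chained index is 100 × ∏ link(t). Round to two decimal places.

155.36

Link Jan 2012→Feb 2012:
ΣP(Feb 2012)Q(Jan 2012) = 3×268 + 54×14 = 804 + 756 = 1560
ΣP(Jan 2012)Q(Jan 2012) = 2×268 + 45×14 = 536 + 630 = 1166
link = 1560/1166 = 1.337907
Link Feb 2012→Mar 2012:
ΣP(Mar 2012)Q(Feb 2012) = 4×272 + 51×12 = 1088 + 612 = 1700
ΣP(Feb 2012)Q(Feb 2012) = 3×272 + 54×12 = 816 + 648 = 1464
link = 1700/1464 = 1.161202
Chained index = 100 × 1.337907 × 1.161202 = 155.3581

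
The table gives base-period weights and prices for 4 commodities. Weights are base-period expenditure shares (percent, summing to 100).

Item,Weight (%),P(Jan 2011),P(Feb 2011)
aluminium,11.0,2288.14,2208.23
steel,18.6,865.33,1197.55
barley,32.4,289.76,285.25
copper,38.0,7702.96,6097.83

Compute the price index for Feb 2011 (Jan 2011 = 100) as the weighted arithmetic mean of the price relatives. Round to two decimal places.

98.33

aluminium: 11.0 × (2208.23/2288.14) = 11.0 × 0.965076 = 10.6158
steel: 18.6 × (1197.55/865.33) = 18.6 × 1.383923 = 25.7410
barley: 32.4 × (285.25/289.76) = 32.4 × 0.984435 = 31.8957
copper: 38.0 × (6097.83/7702.96) = 38.0 × 0.791622 = 30.0816
Index = Σ wᵢ·(p₁ᵢ/p₀ᵢ) = 10.6158 + 25.7410 + 31.8957 + 30.0816 = 98.3341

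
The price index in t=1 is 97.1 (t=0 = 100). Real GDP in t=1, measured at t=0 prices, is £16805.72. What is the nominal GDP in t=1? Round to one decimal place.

Nominal = Real × (Index/100) = 16805.72 × (97.1/100)
        = 16805.72 × 0.971 = 16318.3541

16318.4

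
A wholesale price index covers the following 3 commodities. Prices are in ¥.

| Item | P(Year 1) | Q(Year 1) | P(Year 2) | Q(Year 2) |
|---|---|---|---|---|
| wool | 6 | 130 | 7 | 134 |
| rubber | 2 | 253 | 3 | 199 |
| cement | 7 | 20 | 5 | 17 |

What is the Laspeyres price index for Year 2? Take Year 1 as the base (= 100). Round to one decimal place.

124.1

Laspeyres price index uses base-period quantities as weights.
ΣP(Year 2)·Q(Year 1) = 7×130 + 3×253 + 5×20 = 910 + 759 + 100 = 1769
ΣP(Year 1)·Q(Year 1) = 6×130 + 2×253 + 7×20 = 780 + 506 + 140 = 1426
Index = 1769 / 1426 × 100 = 124.0533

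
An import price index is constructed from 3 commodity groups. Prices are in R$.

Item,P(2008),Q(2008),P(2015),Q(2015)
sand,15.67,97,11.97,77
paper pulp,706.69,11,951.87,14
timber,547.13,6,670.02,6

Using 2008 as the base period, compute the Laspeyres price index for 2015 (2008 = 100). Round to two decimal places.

Laspeyres price index uses base-period quantities as weights.
ΣP(2015)·Q(2008) = 11.97×97 + 951.87×11 + 670.02×6 = 1161.09 + 10470.57 + 4020.12 = 15651.78
ΣP(2008)·Q(2008) = 15.67×97 + 706.69×11 + 547.13×6 = 1519.99 + 7773.59 + 3282.78 = 12576.36
Index = 15651.78 / 12576.36 × 100 = 124.4540

124.45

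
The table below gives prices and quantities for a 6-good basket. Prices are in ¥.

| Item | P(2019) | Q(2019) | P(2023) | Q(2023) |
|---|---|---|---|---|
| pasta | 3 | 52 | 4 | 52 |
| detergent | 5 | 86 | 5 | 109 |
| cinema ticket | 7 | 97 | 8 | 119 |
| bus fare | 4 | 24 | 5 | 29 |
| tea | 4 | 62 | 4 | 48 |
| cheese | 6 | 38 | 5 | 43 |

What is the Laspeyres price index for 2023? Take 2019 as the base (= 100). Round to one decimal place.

107.3

Laspeyres price index uses base-period quantities as weights.
ΣP(2023)·Q(2019) = 4×52 + 5×86 + 8×97 + 5×24 + 4×62 + 5×38 = 208 + 430 + 776 + 120 + 248 + 190 = 1972
ΣP(2019)·Q(2019) = 3×52 + 5×86 + 7×97 + 4×24 + 4×62 + 6×38 = 156 + 430 + 679 + 96 + 248 + 228 = 1837
Index = 1972 / 1837 × 100 = 107.3489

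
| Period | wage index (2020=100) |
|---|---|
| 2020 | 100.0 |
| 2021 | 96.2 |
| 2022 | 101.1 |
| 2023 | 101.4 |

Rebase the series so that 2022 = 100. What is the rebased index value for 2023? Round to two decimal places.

100.30

Rebased(2023) = 101.4 / 101.1 × 100 = 100.2967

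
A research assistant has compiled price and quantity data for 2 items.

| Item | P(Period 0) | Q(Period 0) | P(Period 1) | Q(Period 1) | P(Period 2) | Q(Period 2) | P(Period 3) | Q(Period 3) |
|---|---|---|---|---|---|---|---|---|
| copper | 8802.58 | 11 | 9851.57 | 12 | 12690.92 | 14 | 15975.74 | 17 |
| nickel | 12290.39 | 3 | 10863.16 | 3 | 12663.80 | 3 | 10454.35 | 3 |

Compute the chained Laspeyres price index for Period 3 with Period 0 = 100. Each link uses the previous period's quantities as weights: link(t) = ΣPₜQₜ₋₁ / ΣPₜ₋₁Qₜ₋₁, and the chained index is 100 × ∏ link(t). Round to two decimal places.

Link Period 0→Period 1:
ΣP(Period 1)Q(Period 0) = 9851.57×11 + 10863.16×3 = 108367.27 + 32589.48 = 140956.75
ΣP(Period 0)Q(Period 0) = 8802.58×11 + 12290.39×3 = 96828.38 + 36871.17 = 133699.55
link = 140956.75/133699.55 = 1.054280
Link Period 1→Period 2:
ΣP(Period 2)Q(Period 1) = 12690.92×12 + 12663.80×3 = 152291.04 + 37991.4 = 190282.44
ΣP(Period 1)Q(Period 1) = 9851.57×12 + 10863.16×3 = 118218.84 + 32589.48 = 150808.32
link = 190282.44/150808.32 = 1.261750
Link Period 2→Period 3:
ΣP(Period 3)Q(Period 2) = 15975.74×14 + 10454.35×3 = 223660.36 + 31363.05 = 255023.41
ΣP(Period 2)Q(Period 2) = 12690.92×14 + 12663.80×3 = 177672.88 + 37991.4 = 215664.28
link = 255023.41/215664.28 = 1.182502
Chained index = 100 × 1.054280 × 1.261750 × 1.182502 = 157.3009

157.30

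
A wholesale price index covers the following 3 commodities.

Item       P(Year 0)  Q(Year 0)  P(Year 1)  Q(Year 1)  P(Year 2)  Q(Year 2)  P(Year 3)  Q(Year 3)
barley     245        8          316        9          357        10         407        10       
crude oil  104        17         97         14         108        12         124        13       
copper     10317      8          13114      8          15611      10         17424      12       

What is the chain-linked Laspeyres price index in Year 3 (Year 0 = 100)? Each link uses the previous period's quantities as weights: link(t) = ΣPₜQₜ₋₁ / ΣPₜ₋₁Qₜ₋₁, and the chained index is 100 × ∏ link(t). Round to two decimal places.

167.78

Link Year 0→Year 1:
ΣP(Year 1)Q(Year 0) = 316×8 + 97×17 + 13114×8 = 2528 + 1649 + 104912 = 109089
ΣP(Year 0)Q(Year 0) = 245×8 + 104×17 + 10317×8 = 1960 + 1768 + 82536 = 86264
link = 109089/86264 = 1.264595
Link Year 1→Year 2:
ΣP(Year 2)Q(Year 1) = 357×9 + 108×14 + 15611×8 = 3213 + 1512 + 124888 = 129613
ΣP(Year 1)Q(Year 1) = 316×9 + 97×14 + 13114×8 = 2844 + 1358 + 104912 = 109114
link = 129613/109114 = 1.187868
Link Year 2→Year 3:
ΣP(Year 3)Q(Year 2) = 407×10 + 124×12 + 17424×10 = 4070 + 1488 + 174240 = 179798
ΣP(Year 2)Q(Year 2) = 357×10 + 108×12 + 15611×10 = 3570 + 1296 + 156110 = 160976
link = 179798/160976 = 1.116924
Chained index = 100 × 1.264595 × 1.187868 × 1.116924 = 167.7812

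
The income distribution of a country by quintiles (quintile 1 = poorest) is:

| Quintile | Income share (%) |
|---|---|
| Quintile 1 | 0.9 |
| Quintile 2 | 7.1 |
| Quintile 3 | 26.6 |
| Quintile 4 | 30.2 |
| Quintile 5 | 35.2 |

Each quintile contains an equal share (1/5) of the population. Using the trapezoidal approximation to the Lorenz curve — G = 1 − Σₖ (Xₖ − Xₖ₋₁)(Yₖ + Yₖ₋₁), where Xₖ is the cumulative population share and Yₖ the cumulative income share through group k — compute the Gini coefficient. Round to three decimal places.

Cumulative income shares Yₖ: 0.0090, 0.0800, 0.3460, 0.6480, 1.0000
Σ (Xₖ−Xₖ₋₁)(Yₖ+Yₖ₋₁) = (1/5)(0.0090+0.0000) + (1/5)(0.0800+0.0090) + (1/5)(0.3460+0.0800) + (1/5)(0.6480+0.3460) + (1/5)(1.0000+0.6480)
  = 0.0018 + 0.0178 + 0.0852 + 0.1988 + 0.3296 = 0.6332
G = 1 − 0.6332 = 0.3668

0.367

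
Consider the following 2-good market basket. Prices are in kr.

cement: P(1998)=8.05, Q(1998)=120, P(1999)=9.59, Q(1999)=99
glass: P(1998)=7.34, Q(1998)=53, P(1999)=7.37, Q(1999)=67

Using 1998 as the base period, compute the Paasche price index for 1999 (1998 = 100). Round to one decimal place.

Paasche price index uses current-period quantities as weights.
ΣP(1999)·Q(1999) = 9.59×99 + 7.37×67 = 949.41 + 493.79 = 1443.2
ΣP(1998)·Q(1999) = 8.05×99 + 7.34×67 = 796.95 + 491.78 = 1288.73
Index = 1443.2 / 1288.73 × 100 = 111.9862

112.0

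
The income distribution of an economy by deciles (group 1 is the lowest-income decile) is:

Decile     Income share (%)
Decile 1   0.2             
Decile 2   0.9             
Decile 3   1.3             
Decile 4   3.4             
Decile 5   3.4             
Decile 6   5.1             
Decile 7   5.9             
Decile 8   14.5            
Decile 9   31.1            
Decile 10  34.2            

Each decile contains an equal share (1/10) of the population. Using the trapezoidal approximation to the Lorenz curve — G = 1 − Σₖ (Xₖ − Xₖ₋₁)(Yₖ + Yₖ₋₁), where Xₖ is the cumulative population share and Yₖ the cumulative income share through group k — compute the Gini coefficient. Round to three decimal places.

Cumulative income shares Yₖ: 0.0020, 0.0110, 0.0240, 0.0580, 0.0920, 0.1430, 0.2020, 0.3470, 0.6580, 1.0000
Σ (Xₖ−Xₖ₋₁)(Yₖ+Yₖ₋₁) = (1/10)(0.0020+0.0000) + (1/10)(0.0110+0.0020) + (1/10)(0.0240+0.0110) + (1/10)(0.0580+0.0240) + (1/10)(0.0920+0.0580) + (1/10)(0.1430+0.0920) + (1/10)(0.2020+0.1430) + (1/10)(0.3470+0.2020) + (1/10)(0.6580+0.3470) + (1/10)(1.0000+0.6580)
  = 0.0002 + 0.0013 + 0.0035 + 0.0082 + 0.0150 + 0.0235 + 0.0345 + 0.0549 + 0.1005 + 0.1658 = 0.4074
G = 1 − 0.4074 = 0.5926

0.593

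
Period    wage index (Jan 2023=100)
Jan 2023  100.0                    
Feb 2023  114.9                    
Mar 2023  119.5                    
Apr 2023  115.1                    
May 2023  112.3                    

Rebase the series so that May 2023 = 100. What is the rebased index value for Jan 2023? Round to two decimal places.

Rebased(Jan 2023) = 100.0 / 112.3 × 100 = 89.0472

89.05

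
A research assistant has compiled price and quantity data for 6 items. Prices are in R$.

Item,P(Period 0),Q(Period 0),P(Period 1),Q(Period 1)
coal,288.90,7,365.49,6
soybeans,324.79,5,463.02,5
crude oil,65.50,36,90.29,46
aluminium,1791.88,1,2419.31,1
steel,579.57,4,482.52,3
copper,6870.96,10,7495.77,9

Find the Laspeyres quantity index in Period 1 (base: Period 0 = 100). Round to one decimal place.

Laspeyres quantity index uses base-period prices as weights.
ΣP(Period 0)·Q(Period 1) = 288.90×6 + 324.79×5 + 65.50×46 + 1791.88×1 + 579.57×3 + 6870.96×9 = 1733.4 + 1623.95 + 3013 + 1791.88 + 1738.71 + 61838.64 = 71739.58
ΣP(Period 0)·Q(Period 0) = 288.90×7 + 324.79×5 + 65.50×36 + 1791.88×1 + 579.57×4 + 6870.96×10 = 2022.3 + 1623.95 + 2358 + 1791.88 + 2318.28 + 68709.6 = 78824.01
Index = 71739.58 / 78824.01 × 100 = 91.0123

91.0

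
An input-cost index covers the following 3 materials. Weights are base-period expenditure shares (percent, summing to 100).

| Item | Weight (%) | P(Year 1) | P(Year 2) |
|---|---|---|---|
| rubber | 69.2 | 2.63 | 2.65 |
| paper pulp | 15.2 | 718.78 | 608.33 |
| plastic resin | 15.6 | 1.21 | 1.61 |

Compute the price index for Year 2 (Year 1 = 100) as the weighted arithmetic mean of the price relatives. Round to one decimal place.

103.3

rubber: 69.2 × (2.65/2.63) = 69.2 × 1.007605 = 69.7262
paper pulp: 15.2 × (608.33/718.78) = 15.2 × 0.846337 = 12.8643
plastic resin: 15.6 × (1.61/1.21) = 15.6 × 1.330579 = 20.7570
Index = Σ wᵢ·(p₁ᵢ/p₀ᵢ) = 69.7262 + 12.8643 + 20.7570 = 103.3476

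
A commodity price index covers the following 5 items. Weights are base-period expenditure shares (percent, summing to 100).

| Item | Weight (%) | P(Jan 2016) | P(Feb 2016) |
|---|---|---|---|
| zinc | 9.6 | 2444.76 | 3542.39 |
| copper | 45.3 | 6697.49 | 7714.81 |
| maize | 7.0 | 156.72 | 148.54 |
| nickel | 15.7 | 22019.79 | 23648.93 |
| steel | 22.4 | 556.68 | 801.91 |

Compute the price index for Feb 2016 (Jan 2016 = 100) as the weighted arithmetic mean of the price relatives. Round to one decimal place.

zinc: 9.6 × (3542.39/2444.76) = 9.6 × 1.448972 = 13.9101
copper: 45.3 × (7714.81/6697.49) = 45.3 × 1.151896 = 52.1809
maize: 7.0 × (148.54/156.72) = 7.0 × 0.947805 = 6.6346
nickel: 15.7 × (23648.93/22019.79) = 15.7 × 1.073985 = 16.8616
steel: 22.4 × (801.91/556.68) = 22.4 × 1.440522 = 32.2677
Index = Σ wᵢ·(p₁ᵢ/p₀ᵢ) = 13.9101 + 52.1809 + 6.6346 + 16.8616 + 32.2677 = 121.8549

121.9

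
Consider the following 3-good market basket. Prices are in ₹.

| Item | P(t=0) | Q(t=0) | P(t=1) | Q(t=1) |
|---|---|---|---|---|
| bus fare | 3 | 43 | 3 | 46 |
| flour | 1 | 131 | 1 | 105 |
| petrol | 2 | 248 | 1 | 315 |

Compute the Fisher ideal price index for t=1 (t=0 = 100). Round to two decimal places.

Laspeyres component (base-period weights):
ΣP(t=1)Q(t=0) = 3×43 + 1×131 + 1×248 = 129 + 131 + 248 = 508
ΣP(t=0)Q(t=0) = 3×43 + 1×131 + 2×248 = 129 + 131 + 496 = 756
L = 508 / 756 × 100 = 67.1958
Paasche component (current-period weights):
ΣP(t=1)Q(t=1) = 3×46 + 1×105 + 1×315 = 138 + 105 + 315 = 558
ΣP(t=0)Q(t=1) = 3×46 + 1×105 + 2×315 = 138 + 105 + 630 = 873
P = 558 / 873 × 100 = 63.9175
Fisher = √(L × P) = √(67.1958 × 63.9175) = 65.5362

65.54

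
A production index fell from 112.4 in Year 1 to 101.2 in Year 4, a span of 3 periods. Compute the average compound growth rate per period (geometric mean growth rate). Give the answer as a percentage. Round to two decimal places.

-3.44%

Growth factor = (101.2/112.4)^(1/3) = (0.900356)^(1/3) = 0.965617
Growth rate = 0.965617 − 1 = -0.034383 = -3.4383%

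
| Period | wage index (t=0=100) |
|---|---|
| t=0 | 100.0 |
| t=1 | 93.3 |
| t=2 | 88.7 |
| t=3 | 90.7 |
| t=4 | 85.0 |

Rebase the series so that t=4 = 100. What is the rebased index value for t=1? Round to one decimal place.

109.8

Rebased(t=1) = 93.3 / 85.0 × 100 = 109.7647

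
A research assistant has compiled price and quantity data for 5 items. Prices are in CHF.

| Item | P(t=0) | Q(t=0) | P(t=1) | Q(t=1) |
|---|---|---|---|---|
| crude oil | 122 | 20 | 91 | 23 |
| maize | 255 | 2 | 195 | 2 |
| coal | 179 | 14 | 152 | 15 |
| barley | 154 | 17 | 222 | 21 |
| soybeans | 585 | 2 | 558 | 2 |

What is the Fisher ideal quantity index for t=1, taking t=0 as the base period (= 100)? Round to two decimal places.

Laspeyres component (base-period weights):
ΣP(t=0)Q(t=1) = 122×23 + 255×2 + 179×15 + 154×21 + 585×2 = 2806 + 510 + 2685 + 3234 + 1170 = 10405
ΣP(t=0)Q(t=0) = 122×20 + 255×2 + 179×14 + 154×17 + 585×2 = 2440 + 510 + 2506 + 2618 + 1170 = 9244
L = 10405 / 9244 × 100 = 112.5595
Paasche component (current-period weights):
ΣP(t=1)Q(t=1) = 91×23 + 195×2 + 152×15 + 222×21 + 558×2 = 2093 + 390 + 2280 + 4662 + 1116 = 10541
ΣP(t=1)Q(t=0) = 91×20 + 195×2 + 152×14 + 222×17 + 558×2 = 1820 + 390 + 2128 + 3774 + 1116 = 9228
P = 10541 / 9228 × 100 = 114.2284
Fisher = √(L × P) = √(112.5595 × 114.2284) = 113.3909

113.39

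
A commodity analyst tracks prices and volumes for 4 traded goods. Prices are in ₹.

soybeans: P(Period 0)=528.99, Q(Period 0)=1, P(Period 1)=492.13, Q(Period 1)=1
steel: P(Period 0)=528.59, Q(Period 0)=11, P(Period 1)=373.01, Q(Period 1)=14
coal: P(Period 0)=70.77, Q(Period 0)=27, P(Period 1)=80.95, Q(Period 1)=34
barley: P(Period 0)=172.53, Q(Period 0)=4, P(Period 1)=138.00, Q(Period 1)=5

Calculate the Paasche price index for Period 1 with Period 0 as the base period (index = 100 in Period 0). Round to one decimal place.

81.8

Paasche price index uses current-period quantities as weights.
ΣP(Period 1)·Q(Period 1) = 492.13×1 + 373.01×14 + 80.95×34 + 138.00×5 = 492.13 + 5222.14 + 2752.3 + 690 = 9156.57
ΣP(Period 0)·Q(Period 1) = 528.99×1 + 528.59×14 + 70.77×34 + 172.53×5 = 528.99 + 7400.26 + 2406.18 + 862.65 = 11198.08
Index = 9156.57 / 11198.08 × 100 = 81.7691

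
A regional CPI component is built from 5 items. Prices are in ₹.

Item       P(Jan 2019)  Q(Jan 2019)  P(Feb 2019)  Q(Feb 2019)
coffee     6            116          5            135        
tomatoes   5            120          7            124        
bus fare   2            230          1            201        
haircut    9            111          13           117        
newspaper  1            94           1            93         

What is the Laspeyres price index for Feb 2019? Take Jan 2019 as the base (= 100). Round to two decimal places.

Laspeyres price index uses base-period quantities as weights.
ΣP(Feb 2019)·Q(Jan 2019) = 5×116 + 7×120 + 1×230 + 13×111 + 1×94 = 580 + 840 + 230 + 1443 + 94 = 3187
ΣP(Jan 2019)·Q(Jan 2019) = 6×116 + 5×120 + 2×230 + 9×111 + 1×94 = 696 + 600 + 460 + 999 + 94 = 2849
Index = 3187 / 2849 × 100 = 111.8638

111.86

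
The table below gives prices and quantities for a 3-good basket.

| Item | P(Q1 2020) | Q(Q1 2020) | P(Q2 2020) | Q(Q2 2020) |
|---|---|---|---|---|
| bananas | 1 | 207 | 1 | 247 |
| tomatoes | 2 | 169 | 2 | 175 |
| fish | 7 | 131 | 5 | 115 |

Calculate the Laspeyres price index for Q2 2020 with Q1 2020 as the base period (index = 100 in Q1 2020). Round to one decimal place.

82.1

Laspeyres price index uses base-period quantities as weights.
ΣP(Q2 2020)·Q(Q1 2020) = 1×207 + 2×169 + 5×131 = 207 + 338 + 655 = 1200
ΣP(Q1 2020)·Q(Q1 2020) = 1×207 + 2×169 + 7×131 = 207 + 338 + 917 = 1462
Index = 1200 / 1462 × 100 = 82.0793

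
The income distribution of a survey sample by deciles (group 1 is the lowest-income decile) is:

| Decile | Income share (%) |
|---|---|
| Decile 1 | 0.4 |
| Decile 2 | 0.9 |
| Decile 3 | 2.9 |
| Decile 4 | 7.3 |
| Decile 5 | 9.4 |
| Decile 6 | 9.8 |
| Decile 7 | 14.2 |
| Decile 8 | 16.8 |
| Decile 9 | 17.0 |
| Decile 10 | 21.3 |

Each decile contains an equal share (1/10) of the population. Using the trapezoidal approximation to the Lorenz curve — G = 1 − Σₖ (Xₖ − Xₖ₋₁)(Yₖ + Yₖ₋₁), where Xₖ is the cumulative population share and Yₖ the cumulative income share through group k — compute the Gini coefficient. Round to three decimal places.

Cumulative income shares Yₖ: 0.0040, 0.0130, 0.0420, 0.1150, 0.2090, 0.3070, 0.4490, 0.6170, 0.7870, 1.0000
Σ (Xₖ−Xₖ₋₁)(Yₖ+Yₖ₋₁) = (1/10)(0.0040+0.0000) + (1/10)(0.0130+0.0040) + (1/10)(0.0420+0.0130) + (1/10)(0.1150+0.0420) + (1/10)(0.2090+0.1150) + (1/10)(0.3070+0.2090) + (1/10)(0.4490+0.3070) + (1/10)(0.6170+0.4490) + (1/10)(0.7870+0.6170) + (1/10)(1.0000+0.7870)
  = 0.0004 + 0.0017 + 0.0055 + 0.0157 + 0.0324 + 0.0516 + 0.0756 + 0.1066 + 0.1404 + 0.1787 = 0.6086
G = 1 − 0.6086 = 0.3914

0.391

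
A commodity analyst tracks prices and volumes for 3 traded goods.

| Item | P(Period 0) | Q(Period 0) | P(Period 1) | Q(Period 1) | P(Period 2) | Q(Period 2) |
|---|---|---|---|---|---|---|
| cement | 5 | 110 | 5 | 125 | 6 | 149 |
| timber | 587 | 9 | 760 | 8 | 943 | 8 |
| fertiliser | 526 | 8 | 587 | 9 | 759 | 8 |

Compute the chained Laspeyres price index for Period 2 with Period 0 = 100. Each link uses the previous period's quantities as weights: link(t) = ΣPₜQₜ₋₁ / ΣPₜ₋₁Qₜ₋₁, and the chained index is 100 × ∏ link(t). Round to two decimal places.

151.86

Link Period 0→Period 1:
ΣP(Period 1)Q(Period 0) = 5×110 + 760×9 + 587×8 = 550 + 6840 + 4696 = 12086
ΣP(Period 0)Q(Period 0) = 5×110 + 587×9 + 526×8 = 550 + 5283 + 4208 = 10041
link = 12086/10041 = 1.203665
Link Period 1→Period 2:
ΣP(Period 2)Q(Period 1) = 6×125 + 943×8 + 759×9 = 750 + 7544 + 6831 = 15125
ΣP(Period 1)Q(Period 1) = 5×125 + 760×8 + 587×9 = 625 + 6080 + 5283 = 11988
link = 15125/11988 = 1.261678
Chained index = 100 × 1.203665 × 1.261678 = 151.8638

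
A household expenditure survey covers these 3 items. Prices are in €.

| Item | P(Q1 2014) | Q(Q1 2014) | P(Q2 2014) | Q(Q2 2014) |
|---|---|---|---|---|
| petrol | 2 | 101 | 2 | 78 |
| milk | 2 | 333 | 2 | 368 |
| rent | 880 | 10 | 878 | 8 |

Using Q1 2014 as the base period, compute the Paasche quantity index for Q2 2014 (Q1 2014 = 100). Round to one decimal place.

Paasche quantity index uses current-period prices as weights.
ΣP(Q2 2014)·Q(Q2 2014) = 2×78 + 2×368 + 878×8 = 156 + 736 + 7024 = 7916
ΣP(Q2 2014)·Q(Q1 2014) = 2×101 + 2×333 + 878×10 = 202 + 666 + 8780 = 9648
Index = 7916 / 9648 × 100 = 82.0481

82.0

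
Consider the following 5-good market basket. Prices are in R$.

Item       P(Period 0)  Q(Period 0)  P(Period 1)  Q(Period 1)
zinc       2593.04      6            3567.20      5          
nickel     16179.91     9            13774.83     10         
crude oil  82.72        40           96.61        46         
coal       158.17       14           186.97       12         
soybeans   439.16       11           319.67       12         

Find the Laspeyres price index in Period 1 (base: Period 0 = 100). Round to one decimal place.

90.6

Laspeyres price index uses base-period quantities as weights.
ΣP(Period 1)·Q(Period 0) = 3567.20×6 + 13774.83×9 + 96.61×40 + 186.97×14 + 319.67×11 = 21403.2 + 123973.47 + 3864.4 + 2617.58 + 3516.37 = 155375.02
ΣP(Period 0)·Q(Period 0) = 2593.04×6 + 16179.91×9 + 82.72×40 + 158.17×14 + 439.16×11 = 15558.24 + 145619.19 + 3308.8 + 2214.38 + 4830.76 = 171531.37
Index = 155375.02 / 171531.37 × 100 = 90.5811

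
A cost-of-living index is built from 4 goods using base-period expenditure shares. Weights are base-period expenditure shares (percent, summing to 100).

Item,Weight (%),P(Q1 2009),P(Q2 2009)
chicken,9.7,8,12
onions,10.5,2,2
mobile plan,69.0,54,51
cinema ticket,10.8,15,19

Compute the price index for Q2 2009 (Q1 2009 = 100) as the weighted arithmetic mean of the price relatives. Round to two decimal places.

chicken: 9.7 × (12/8) = 9.7 × 1.500000 = 14.5500
onions: 10.5 × (2/2) = 10.5 × 1.000000 = 10.5000
mobile plan: 69.0 × (51/54) = 69.0 × 0.944444 = 65.1667
cinema ticket: 10.8 × (19/15) = 10.8 × 1.266667 = 13.6800
Index = Σ wᵢ·(p₁ᵢ/p₀ᵢ) = 14.5500 + 10.5000 + 65.1667 + 13.6800 = 103.8967

103.90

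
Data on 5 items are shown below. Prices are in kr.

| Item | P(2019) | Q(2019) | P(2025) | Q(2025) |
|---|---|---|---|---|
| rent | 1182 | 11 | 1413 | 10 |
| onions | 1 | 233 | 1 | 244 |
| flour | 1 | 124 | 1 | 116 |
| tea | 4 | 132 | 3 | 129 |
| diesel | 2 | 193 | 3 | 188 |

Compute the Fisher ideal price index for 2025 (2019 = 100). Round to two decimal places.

Laspeyres component (base-period weights):
ΣP(2025)Q(2019) = 1413×11 + 1×233 + 1×124 + 3×132 + 3×193 = 15543 + 233 + 124 + 396 + 579 = 16875
ΣP(2019)Q(2019) = 1182×11 + 1×233 + 1×124 + 4×132 + 2×193 = 13002 + 233 + 124 + 528 + 386 = 14273
L = 16875 / 14273 × 100 = 118.2302
Paasche component (current-period weights):
ΣP(2025)Q(2025) = 1413×10 + 1×244 + 1×116 + 3×129 + 3×188 = 14130 + 244 + 116 + 387 + 564 = 15441
ΣP(2019)Q(2025) = 1182×10 + 1×244 + 1×116 + 4×129 + 2×188 = 11820 + 244 + 116 + 516 + 376 = 13072
P = 15441 / 13072 × 100 = 118.1227
Fisher = √(L × P) = √(118.2302 × 118.1227) = 118.1765

118.18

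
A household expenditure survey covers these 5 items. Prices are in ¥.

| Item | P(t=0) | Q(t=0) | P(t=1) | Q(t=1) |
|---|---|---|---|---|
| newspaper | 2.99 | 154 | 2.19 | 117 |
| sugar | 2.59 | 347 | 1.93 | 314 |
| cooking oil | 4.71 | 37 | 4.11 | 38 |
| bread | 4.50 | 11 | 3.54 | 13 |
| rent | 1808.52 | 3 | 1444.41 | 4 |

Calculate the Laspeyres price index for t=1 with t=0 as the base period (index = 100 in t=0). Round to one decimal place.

Laspeyres price index uses base-period quantities as weights.
ΣP(t=1)·Q(t=0) = 2.19×154 + 1.93×347 + 4.11×37 + 3.54×11 + 1444.41×3 = 337.26 + 669.71 + 152.07 + 38.94 + 4333.23 = 5531.21
ΣP(t=0)·Q(t=0) = 2.99×154 + 2.59×347 + 4.71×37 + 4.50×11 + 1808.52×3 = 460.46 + 898.73 + 174.27 + 49.5 + 5425.56 = 7008.52
Index = 5531.21 / 7008.52 × 100 = 78.9212

78.9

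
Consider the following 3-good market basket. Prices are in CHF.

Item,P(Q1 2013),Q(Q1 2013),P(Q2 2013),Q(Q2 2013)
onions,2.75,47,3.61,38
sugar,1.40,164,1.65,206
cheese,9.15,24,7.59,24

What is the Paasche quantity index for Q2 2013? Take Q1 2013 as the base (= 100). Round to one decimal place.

105.9

Paasche quantity index uses current-period prices as weights.
ΣP(Q2 2013)·Q(Q2 2013) = 3.61×38 + 1.65×206 + 7.59×24 = 137.18 + 339.9 + 182.16 = 659.24
ΣP(Q2 2013)·Q(Q1 2013) = 3.61×47 + 1.65×164 + 7.59×24 = 169.67 + 270.6 + 182.16 = 622.43
Index = 659.24 / 622.43 × 100 = 105.9139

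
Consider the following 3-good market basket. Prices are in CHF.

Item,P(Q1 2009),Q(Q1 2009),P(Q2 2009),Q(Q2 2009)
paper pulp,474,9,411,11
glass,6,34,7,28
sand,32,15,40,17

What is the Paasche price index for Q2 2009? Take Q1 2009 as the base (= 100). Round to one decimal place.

Paasche price index uses current-period quantities as weights.
ΣP(Q2 2009)·Q(Q2 2009) = 411×11 + 7×28 + 40×17 = 4521 + 196 + 680 = 5397
ΣP(Q1 2009)·Q(Q2 2009) = 474×11 + 6×28 + 32×17 = 5214 + 168 + 544 = 5926
Index = 5397 / 5926 × 100 = 91.0732

91.1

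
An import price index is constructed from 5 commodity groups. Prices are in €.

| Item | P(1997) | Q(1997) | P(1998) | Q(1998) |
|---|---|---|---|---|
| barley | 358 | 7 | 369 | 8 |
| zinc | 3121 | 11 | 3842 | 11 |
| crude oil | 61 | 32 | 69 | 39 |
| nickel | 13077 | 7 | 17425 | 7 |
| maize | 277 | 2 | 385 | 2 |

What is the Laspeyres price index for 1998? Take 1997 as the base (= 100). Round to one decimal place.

Laspeyres price index uses base-period quantities as weights.
ΣP(1998)·Q(1997) = 369×7 + 3842×11 + 69×32 + 17425×7 + 385×2 = 2583 + 42262 + 2208 + 121975 + 770 = 169798
ΣP(1997)·Q(1997) = 358×7 + 3121×11 + 61×32 + 13077×7 + 277×2 = 2506 + 34331 + 1952 + 91539 + 554 = 130882
Index = 169798 / 130882 × 100 = 129.7337

129.7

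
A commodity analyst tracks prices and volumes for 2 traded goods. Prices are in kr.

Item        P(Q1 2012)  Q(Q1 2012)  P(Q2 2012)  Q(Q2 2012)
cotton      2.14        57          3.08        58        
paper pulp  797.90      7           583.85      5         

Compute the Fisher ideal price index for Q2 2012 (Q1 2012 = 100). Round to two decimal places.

Laspeyres component (base-period weights):
ΣP(Q2 2012)Q(Q1 2012) = 3.08×57 + 583.85×7 = 175.56 + 4086.95 = 4262.51
ΣP(Q1 2012)Q(Q1 2012) = 2.14×57 + 797.90×7 = 121.98 + 5585.3 = 5707.28
L = 4262.51 / 5707.28 × 100 = 74.6855
Paasche component (current-period weights):
ΣP(Q2 2012)Q(Q2 2012) = 3.08×58 + 583.85×5 = 178.64 + 2919.25 = 3097.89
ΣP(Q1 2012)Q(Q2 2012) = 2.14×58 + 797.90×5 = 124.12 + 3989.5 = 4113.62
P = 3097.89 / 4113.62 × 100 = 75.3081
Fisher = √(L × P) = √(74.6855 × 75.3081) = 74.9962

75.00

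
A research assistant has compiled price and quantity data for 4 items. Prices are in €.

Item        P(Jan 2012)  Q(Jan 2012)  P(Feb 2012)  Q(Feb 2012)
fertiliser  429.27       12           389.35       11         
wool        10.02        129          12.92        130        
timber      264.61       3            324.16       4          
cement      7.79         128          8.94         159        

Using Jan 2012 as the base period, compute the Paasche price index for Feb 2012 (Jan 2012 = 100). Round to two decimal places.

104.31

Paasche price index uses current-period quantities as weights.
ΣP(Feb 2012)·Q(Feb 2012) = 389.35×11 + 12.92×130 + 324.16×4 + 8.94×159 = 4282.85 + 1679.6 + 1296.64 + 1421.46 = 8680.55
ΣP(Jan 2012)·Q(Feb 2012) = 429.27×11 + 10.02×130 + 264.61×4 + 7.79×159 = 4721.97 + 1302.6 + 1058.44 + 1238.61 = 8321.62
Index = 8680.55 / 8321.62 × 100 = 104.3132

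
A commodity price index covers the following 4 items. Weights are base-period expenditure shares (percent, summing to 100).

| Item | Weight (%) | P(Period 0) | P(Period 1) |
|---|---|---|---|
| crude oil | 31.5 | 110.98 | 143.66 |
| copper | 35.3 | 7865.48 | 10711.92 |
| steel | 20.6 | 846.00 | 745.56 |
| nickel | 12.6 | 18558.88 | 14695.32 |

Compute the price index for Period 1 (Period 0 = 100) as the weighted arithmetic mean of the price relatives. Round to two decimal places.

crude oil: 31.5 × (143.66/110.98) = 31.5 × 1.294467 = 40.7757
copper: 35.3 × (10711.92/7865.48) = 35.3 × 1.361890 = 48.0747
steel: 20.6 × (745.56/846.00) = 20.6 × 0.881277 = 18.1543
nickel: 12.6 × (14695.32/18558.88) = 12.6 × 0.791821 = 9.9770
Index = Σ wᵢ·(p₁ᵢ/p₀ᵢ) = 40.7757 + 48.0747 + 18.1543 + 9.9770 = 116.9817

116.98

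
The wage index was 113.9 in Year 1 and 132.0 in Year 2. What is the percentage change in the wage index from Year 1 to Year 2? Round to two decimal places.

15.89%

Change = (132.0 − 113.9) / 113.9 × 100
       = 18.1 / 113.9 × 100 = 15.8911%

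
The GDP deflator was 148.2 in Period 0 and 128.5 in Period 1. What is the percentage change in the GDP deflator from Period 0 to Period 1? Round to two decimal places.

-13.29%

Change = (128.5 − 148.2) / 148.2 × 100
       = -19.7 / 148.2 × 100 = -13.2928%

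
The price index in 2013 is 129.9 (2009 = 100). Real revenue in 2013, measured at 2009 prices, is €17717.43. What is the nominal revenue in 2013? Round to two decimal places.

Nominal = Real × (Index/100) = 17717.43 × (129.9/100)
        = 17717.43 × 1.299 = 23014.9416

23014.94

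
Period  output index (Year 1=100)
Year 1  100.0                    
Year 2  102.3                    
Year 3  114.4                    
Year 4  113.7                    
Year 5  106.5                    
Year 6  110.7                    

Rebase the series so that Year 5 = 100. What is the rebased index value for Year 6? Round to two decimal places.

103.94

Rebased(Year 6) = 110.7 / 106.5 × 100 = 103.9437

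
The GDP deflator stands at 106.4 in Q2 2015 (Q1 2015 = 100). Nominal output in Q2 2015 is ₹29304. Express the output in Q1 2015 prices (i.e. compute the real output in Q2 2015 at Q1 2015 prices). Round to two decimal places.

27541.35

Real = Nominal ÷ (Index/100) = 29304 ÷ (106.4/100)
     = 29304 ÷ 1.064 = 27541.3534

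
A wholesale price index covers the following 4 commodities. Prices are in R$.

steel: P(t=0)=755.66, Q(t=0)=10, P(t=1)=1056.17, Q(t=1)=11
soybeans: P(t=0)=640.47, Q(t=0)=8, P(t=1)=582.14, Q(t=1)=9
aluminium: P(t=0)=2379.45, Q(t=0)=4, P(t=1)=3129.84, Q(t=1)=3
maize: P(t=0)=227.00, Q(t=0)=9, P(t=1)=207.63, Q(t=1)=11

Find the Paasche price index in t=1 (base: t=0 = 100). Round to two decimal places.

Paasche price index uses current-period quantities as weights.
ΣP(t=1)·Q(t=1) = 1056.17×11 + 582.14×9 + 3129.84×3 + 207.63×11 = 11617.87 + 5239.26 + 9389.52 + 2283.93 = 28530.58
ΣP(t=0)·Q(t=1) = 755.66×11 + 640.47×9 + 2379.45×3 + 227.00×11 = 8312.26 + 5764.23 + 7138.35 + 2497 = 23711.84
Index = 28530.58 / 23711.84 × 100 = 120.3221

120.32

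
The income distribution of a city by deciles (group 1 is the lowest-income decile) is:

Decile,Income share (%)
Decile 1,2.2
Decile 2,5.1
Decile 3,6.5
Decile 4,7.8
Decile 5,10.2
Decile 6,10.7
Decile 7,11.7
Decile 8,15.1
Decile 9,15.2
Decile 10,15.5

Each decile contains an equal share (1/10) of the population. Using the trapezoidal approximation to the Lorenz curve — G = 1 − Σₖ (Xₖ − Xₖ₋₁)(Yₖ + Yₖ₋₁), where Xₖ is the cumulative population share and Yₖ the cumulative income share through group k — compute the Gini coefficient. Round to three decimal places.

0.246

Cumulative income shares Yₖ: 0.0220, 0.0730, 0.1380, 0.2160, 0.3180, 0.4250, 0.5420, 0.6930, 0.8450, 1.0000
Σ (Xₖ−Xₖ₋₁)(Yₖ+Yₖ₋₁) = (1/10)(0.0220+0.0000) + (1/10)(0.0730+0.0220) + (1/10)(0.1380+0.0730) + (1/10)(0.2160+0.1380) + (1/10)(0.3180+0.2160) + (1/10)(0.4250+0.3180) + (1/10)(0.5420+0.4250) + (1/10)(0.6930+0.5420) + (1/10)(0.8450+0.6930) + (1/10)(1.0000+0.8450)
  = 0.0022 + 0.0095 + 0.0211 + 0.0354 + 0.0534 + 0.0743 + 0.0967 + 0.1235 + 0.1538 + 0.1845 = 0.7544
G = 1 − 0.7544 = 0.2456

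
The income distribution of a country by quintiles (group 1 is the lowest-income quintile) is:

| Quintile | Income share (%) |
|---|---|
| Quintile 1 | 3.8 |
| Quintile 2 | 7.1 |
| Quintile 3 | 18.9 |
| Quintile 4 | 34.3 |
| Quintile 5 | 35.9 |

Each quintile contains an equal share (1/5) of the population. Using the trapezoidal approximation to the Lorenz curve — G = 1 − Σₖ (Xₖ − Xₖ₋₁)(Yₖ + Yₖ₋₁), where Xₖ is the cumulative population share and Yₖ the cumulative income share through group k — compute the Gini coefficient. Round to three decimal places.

0.366

Cumulative income shares Yₖ: 0.0380, 0.1090, 0.2980, 0.6410, 1.0000
Σ (Xₖ−Xₖ₋₁)(Yₖ+Yₖ₋₁) = (1/5)(0.0380+0.0000) + (1/5)(0.1090+0.0380) + (1/5)(0.2980+0.1090) + (1/5)(0.6410+0.2980) + (1/5)(1.0000+0.6410)
  = 0.0076 + 0.0294 + 0.0814 + 0.1878 + 0.3282 = 0.6344
G = 1 − 0.6344 = 0.3656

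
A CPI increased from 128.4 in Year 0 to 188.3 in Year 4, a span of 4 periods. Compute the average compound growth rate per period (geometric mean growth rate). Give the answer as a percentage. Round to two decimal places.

10.05%

Growth factor = (188.3/128.4)^(1/4) = (1.466511)^(1/4) = 1.100453
Growth rate = 1.100453 − 1 = 0.100453 = 10.0453%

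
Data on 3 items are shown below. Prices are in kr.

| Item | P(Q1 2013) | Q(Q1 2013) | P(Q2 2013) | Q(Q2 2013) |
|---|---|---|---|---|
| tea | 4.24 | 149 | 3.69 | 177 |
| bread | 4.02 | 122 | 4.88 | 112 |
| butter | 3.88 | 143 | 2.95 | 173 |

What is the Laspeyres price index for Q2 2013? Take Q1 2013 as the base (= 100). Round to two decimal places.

93.44

Laspeyres price index uses base-period quantities as weights.
ΣP(Q2 2013)·Q(Q1 2013) = 3.69×149 + 4.88×122 + 2.95×143 = 549.81 + 595.36 + 421.85 = 1567.02
ΣP(Q1 2013)·Q(Q1 2013) = 4.24×149 + 4.02×122 + 3.88×143 = 631.76 + 490.44 + 554.84 = 1677.04
Index = 1567.02 / 1677.04 × 100 = 93.4396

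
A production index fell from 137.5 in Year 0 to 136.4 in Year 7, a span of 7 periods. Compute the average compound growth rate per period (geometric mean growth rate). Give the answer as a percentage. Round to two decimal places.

-0.11%

Growth factor = (136.4/137.5)^(1/7) = (0.992000)^(1/7) = 0.998853
Growth rate = 0.998853 − 1 = -0.001147 = -0.1147%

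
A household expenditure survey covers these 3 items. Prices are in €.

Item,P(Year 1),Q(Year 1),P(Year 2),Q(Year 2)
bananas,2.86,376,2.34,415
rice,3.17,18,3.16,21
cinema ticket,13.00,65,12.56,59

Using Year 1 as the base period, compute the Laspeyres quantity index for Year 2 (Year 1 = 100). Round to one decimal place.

Laspeyres quantity index uses base-period prices as weights.
ΣP(Year 1)·Q(Year 2) = 2.86×415 + 3.17×21 + 13.00×59 = 1186.9 + 66.57 + 767 = 2020.47
ΣP(Year 1)·Q(Year 1) = 2.86×376 + 3.17×18 + 13.00×65 = 1075.36 + 57.06 + 845 = 1977.42
Index = 2020.47 / 1977.42 × 100 = 102.1771

102.2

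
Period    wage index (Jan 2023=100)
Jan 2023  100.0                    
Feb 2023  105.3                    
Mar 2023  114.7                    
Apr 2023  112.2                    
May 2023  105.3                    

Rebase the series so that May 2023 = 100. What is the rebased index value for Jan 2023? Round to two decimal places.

Rebased(Jan 2023) = 100.0 / 105.3 × 100 = 94.9668

94.97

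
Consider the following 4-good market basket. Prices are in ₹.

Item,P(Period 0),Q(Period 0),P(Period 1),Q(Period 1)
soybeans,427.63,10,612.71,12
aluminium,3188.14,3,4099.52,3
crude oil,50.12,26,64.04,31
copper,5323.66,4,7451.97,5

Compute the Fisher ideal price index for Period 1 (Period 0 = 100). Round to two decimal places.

137.16

Laspeyres component (base-period weights):
ΣP(Period 1)Q(Period 0) = 612.71×10 + 4099.52×3 + 64.04×26 + 7451.97×4 = 6127.1 + 12298.56 + 1665.04 + 29807.88 = 49898.58
ΣP(Period 0)Q(Period 0) = 427.63×10 + 3188.14×3 + 50.12×26 + 5323.66×4 = 4276.3 + 9564.42 + 1303.12 + 21294.64 = 36438.48
L = 49898.58 / 36438.48 × 100 = 136.9392
Paasche component (current-period weights):
ΣP(Period 1)Q(Period 1) = 612.71×12 + 4099.52×3 + 64.04×31 + 7451.97×5 = 7352.52 + 12298.56 + 1985.24 + 37259.85 = 58896.17
ΣP(Period 0)Q(Period 1) = 427.63×12 + 3188.14×3 + 50.12×31 + 5323.66×5 = 5131.56 + 9564.42 + 1553.72 + 26618.3 = 42868
P = 58896.17 / 42868 × 100 = 137.3896
Fisher = √(L × P) = √(136.9392 × 137.3896) = 137.1642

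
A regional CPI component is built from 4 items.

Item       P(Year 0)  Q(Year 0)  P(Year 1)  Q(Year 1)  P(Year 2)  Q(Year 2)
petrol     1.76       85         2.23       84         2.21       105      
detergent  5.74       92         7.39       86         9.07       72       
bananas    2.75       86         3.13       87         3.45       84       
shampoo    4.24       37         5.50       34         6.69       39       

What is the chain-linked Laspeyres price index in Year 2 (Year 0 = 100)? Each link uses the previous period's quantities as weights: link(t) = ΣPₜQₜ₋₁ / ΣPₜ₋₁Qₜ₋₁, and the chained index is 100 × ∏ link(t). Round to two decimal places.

Link Year 0→Year 1:
ΣP(Year 1)Q(Year 0) = 2.23×85 + 7.39×92 + 3.13×86 + 5.50×37 = 189.55 + 679.88 + 269.18 + 203.5 = 1342.11
ΣP(Year 0)Q(Year 0) = 1.76×85 + 5.74×92 + 2.75×86 + 4.24×37 = 149.6 + 528.08 + 236.5 + 156.88 = 1071.06
link = 1342.11/1071.06 = 1.253067
Link Year 1→Year 2:
ΣP(Year 2)Q(Year 1) = 2.21×84 + 9.07×86 + 3.45×87 + 6.69×34 = 185.64 + 780.02 + 300.15 + 227.46 = 1493.27
ΣP(Year 1)Q(Year 1) = 2.23×84 + 7.39×86 + 3.13×87 + 5.50×34 = 187.32 + 635.54 + 272.31 + 187 = 1282.17
link = 1493.27/1282.17 = 1.164643
Chained index = 100 × 1.253067 × 1.164643 = 145.9375

145.94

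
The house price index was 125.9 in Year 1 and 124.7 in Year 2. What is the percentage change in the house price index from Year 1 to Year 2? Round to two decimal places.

Change = (124.7 − 125.9) / 125.9 × 100
       = -1.2 / 125.9 × 100 = -0.9531%

-0.95%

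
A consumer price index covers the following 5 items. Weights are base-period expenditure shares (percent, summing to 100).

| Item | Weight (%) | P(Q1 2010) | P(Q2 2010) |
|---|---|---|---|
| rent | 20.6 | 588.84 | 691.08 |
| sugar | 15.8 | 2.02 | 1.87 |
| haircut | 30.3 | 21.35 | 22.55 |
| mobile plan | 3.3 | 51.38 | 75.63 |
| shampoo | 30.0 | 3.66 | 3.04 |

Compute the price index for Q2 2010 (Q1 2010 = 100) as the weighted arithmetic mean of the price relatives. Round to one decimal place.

rent: 20.6 × (691.08/588.84) = 20.6 × 1.173630 = 24.1768
sugar: 15.8 × (1.87/2.02) = 15.8 × 0.925743 = 14.6267
haircut: 30.3 × (22.55/21.35) = 30.3 × 1.056206 = 32.0030
mobile plan: 3.3 × (75.63/51.38) = 3.3 × 1.471974 = 4.8575
shampoo: 30.0 × (3.04/3.66) = 30.0 × 0.830601 = 24.9180
Index = Σ wᵢ·(p₁ᵢ/p₀ᵢ) = 24.1768 + 14.6267 + 32.0030 + 4.8575 + 24.9180 = 100.5821

100.6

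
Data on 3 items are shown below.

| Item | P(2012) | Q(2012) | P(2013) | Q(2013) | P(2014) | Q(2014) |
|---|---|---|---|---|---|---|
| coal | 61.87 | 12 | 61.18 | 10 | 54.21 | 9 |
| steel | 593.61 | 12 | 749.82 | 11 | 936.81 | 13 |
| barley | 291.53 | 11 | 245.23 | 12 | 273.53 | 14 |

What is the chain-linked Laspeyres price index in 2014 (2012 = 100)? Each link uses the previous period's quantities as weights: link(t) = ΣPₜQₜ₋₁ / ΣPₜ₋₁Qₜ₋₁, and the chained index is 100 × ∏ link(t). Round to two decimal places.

134.39

Link 2012→2013:
ΣP(2013)Q(2012) = 61.18×12 + 749.82×12 + 245.23×11 = 734.16 + 8997.84 + 2697.53 = 12429.53
ΣP(2012)Q(2012) = 61.87×12 + 593.61×12 + 291.53×11 = 742.44 + 7123.32 + 3206.83 = 11072.59
link = 12429.53/11072.59 = 1.122549
Link 2013→2014:
ΣP(2014)Q(2013) = 54.21×10 + 936.81×11 + 273.53×12 = 542.1 + 10304.91 + 3282.36 = 14129.37
ΣP(2013)Q(2013) = 61.18×10 + 749.82×11 + 245.23×12 = 611.8 + 8248.02 + 2942.76 = 11802.58
link = 14129.37/11802.58 = 1.197142
Chained index = 100 × 1.122549 × 1.197142 = 134.3852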